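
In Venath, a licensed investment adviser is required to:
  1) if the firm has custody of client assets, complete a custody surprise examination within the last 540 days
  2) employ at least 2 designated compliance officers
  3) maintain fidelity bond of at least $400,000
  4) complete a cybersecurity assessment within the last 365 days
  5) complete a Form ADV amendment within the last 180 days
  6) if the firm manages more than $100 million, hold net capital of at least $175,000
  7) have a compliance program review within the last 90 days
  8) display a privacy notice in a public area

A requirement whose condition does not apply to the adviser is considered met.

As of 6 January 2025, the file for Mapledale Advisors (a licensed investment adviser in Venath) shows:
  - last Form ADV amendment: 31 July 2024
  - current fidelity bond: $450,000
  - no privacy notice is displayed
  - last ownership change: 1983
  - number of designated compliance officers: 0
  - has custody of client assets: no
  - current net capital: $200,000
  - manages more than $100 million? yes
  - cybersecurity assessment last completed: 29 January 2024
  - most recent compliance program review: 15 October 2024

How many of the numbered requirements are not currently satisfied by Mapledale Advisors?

1. condition 'has custody of client assets' does not hold → requirement n/a → met
2. designated compliance officers 0 < 2 → not met
3. fidelity bond $450,000 ≥ $400,000 → met
4. cybersecurity assessment 343 days ago vs limit 365 → met
5. Form ADV amendment 159 days ago vs limit 180 → met
6. condition 'manages more than $100 million' holds; net capital $200,000 ≥ $175,000 → met
7. compliance program review 83 days ago vs limit 90 → met
8. privacy notice absent → not met
Not met: 2 of 8

2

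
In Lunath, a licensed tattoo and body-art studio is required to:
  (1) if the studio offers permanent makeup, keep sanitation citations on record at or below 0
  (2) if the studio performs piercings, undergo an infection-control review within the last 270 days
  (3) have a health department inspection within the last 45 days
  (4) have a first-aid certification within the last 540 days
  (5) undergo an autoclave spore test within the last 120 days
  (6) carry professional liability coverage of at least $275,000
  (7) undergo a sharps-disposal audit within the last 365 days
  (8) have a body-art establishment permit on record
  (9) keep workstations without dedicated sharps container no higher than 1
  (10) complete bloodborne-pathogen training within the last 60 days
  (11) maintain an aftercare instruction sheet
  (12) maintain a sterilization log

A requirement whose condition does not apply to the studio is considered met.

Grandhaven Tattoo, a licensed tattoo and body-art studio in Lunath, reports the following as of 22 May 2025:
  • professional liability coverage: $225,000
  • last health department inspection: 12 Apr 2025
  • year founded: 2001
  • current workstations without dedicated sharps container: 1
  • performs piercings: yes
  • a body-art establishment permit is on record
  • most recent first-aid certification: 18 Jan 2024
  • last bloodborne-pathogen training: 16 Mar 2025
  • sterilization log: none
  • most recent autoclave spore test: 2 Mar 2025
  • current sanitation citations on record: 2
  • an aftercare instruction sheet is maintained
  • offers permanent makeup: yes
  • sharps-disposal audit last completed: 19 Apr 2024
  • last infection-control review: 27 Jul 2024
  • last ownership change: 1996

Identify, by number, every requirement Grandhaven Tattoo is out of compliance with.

1, 2, 6, 7, 10, 12

1. condition 'offers permanent makeup' holds; sanitation citations on record 2 > 0 → not met
2. condition 'performs piercings' holds; infection-control review 299 days ago vs limit 270 → not met
3. health department inspection 40 days ago vs limit 45 → met
4. first-aid certification 490 days ago vs limit 540 → met
5. autoclave spore test 81 days ago vs limit 120 → met
6. professional liability coverage $225,000 < $275,000 → not met
7. sharps-disposal audit 398 days ago vs limit 365 → not met
8. body-art establishment permit present → met
9. workstations without dedicated sharps container 1 ≤ 1 → met
10. bloodborne-pathogen training 67 days ago vs limit 60 → not met
11. aftercare instruction sheet present → met
12. sterilization log absent → not met
Not met: 1, 2, 6, 7, 10, 12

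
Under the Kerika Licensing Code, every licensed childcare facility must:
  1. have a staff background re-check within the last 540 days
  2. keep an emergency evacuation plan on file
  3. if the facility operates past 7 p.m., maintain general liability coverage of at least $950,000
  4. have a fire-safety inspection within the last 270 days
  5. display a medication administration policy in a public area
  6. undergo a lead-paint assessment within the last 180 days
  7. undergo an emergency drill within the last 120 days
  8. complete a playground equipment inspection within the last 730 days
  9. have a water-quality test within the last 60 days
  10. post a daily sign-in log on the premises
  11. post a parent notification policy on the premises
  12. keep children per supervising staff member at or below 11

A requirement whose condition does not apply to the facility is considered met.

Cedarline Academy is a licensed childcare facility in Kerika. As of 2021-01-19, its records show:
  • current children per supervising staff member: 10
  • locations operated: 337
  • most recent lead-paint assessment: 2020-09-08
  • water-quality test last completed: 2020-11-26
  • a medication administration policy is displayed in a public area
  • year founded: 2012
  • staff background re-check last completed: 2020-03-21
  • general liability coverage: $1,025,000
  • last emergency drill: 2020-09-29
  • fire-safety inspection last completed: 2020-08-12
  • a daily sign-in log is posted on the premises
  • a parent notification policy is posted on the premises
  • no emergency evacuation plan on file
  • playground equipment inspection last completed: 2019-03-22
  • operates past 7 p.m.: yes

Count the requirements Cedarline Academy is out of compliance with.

1. staff background re-check 304 days ago vs limit 540 → met
2. emergency evacuation plan absent → not met
3. condition 'operates past 7 p.m.' holds; general liability coverage $1,025,000 ≥ $950,000 → met
4. fire-safety inspection 160 days ago vs limit 270 → met
5. medication administration policy present → met
6. lead-paint assessment 133 days ago vs limit 180 → met
7. emergency drill 112 days ago vs limit 120 → met
8. playground equipment inspection 669 days ago vs limit 730 → met
9. water-quality test 54 days ago vs limit 60 → met
10. daily sign-in log present → met
11. parent notification policy present → met
12. children per supervising staff member 10 ≤ 11 → met
Not met: 1 of 12

1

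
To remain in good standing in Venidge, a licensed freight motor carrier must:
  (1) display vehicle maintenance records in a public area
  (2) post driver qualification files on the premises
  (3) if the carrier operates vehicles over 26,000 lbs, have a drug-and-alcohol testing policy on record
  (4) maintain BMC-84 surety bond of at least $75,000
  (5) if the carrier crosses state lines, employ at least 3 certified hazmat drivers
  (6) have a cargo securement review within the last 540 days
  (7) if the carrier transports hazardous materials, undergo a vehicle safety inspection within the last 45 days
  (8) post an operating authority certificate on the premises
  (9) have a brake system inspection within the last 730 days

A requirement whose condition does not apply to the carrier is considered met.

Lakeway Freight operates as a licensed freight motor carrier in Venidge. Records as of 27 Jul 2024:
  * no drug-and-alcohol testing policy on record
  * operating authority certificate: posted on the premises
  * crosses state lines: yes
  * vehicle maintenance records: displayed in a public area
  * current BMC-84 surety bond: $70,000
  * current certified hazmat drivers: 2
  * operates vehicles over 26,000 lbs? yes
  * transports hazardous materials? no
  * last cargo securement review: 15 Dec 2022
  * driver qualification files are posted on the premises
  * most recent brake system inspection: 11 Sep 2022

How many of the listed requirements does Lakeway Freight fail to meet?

4

1. vehicle maintenance records present → met
2. driver qualification files present → met
3. condition 'operates vehicles over 26,000 lbs' holds; drug-and-alcohol testing policy absent → not met
4. BMC-84 surety bond $70,000 < $75,000 → not met
5. condition 'crosses state lines' holds; certified hazmat drivers 2 < 3 → not met
6. cargo securement review 590 days ago vs limit 540 → not met
7. condition 'transports hazardous materials' does not hold → requirement n/a → met
8. operating authority certificate present → met
9. brake system inspection 685 days ago vs limit 730 → met
Not met: 4 of 9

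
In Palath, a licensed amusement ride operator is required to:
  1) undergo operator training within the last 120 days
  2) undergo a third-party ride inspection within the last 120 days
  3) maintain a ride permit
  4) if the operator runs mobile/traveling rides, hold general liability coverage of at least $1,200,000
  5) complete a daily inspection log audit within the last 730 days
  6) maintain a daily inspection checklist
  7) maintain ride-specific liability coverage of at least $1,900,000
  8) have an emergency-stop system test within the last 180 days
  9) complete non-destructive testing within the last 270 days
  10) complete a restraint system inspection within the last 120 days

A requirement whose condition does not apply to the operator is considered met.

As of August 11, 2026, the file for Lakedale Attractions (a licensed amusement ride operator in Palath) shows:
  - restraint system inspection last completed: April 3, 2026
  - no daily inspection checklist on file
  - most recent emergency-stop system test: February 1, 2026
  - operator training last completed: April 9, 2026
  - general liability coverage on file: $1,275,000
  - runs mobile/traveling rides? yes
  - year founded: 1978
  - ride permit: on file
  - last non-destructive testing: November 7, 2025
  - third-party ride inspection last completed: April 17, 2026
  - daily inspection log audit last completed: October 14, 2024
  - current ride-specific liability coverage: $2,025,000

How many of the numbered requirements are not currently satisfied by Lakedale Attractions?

1. operator training 124 days ago vs limit 120 → not met
2. third-party ride inspection 116 days ago vs limit 120 → met
3. ride permit present → met
4. condition 'runs mobile/traveling rides' holds; general liability coverage $1,275,000 ≥ $1,200,000 → met
5. daily inspection log audit 666 days ago vs limit 730 → met
6. daily inspection checklist absent → not met
7. ride-specific liability coverage $2,025,000 ≥ $1,900,000 → met
8. emergency-stop system test 191 days ago vs limit 180 → not met
9. non-destructive testing 277 days ago vs limit 270 → not met
10. restraint system inspection 130 days ago vs limit 120 → not met
Not met: 5 of 10

5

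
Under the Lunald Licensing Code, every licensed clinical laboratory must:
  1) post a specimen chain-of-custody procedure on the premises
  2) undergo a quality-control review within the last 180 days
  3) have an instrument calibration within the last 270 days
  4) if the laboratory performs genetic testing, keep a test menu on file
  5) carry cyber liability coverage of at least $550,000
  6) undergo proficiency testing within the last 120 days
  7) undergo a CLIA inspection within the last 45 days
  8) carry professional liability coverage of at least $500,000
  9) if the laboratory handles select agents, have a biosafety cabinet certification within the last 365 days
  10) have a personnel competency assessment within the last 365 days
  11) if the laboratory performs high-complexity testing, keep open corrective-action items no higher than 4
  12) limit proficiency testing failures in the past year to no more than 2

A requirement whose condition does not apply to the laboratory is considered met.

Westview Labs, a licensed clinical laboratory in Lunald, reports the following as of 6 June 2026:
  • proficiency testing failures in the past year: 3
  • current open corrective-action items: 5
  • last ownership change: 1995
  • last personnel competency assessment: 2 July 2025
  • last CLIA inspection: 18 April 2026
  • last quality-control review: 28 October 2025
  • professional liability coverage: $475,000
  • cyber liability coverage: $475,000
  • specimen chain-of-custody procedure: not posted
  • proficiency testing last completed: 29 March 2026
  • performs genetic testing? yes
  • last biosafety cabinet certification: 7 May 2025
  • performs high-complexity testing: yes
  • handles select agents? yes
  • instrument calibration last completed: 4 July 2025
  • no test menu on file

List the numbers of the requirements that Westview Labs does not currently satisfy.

1, 2, 3, 4, 5, 7, 8, 9, 11, 12

1. specimen chain-of-custody procedure absent → not met
2. quality-control review 221 days ago vs limit 180 → not met
3. instrument calibration 337 days ago vs limit 270 → not met
4. condition 'performs genetic testing' holds; test menu absent → not met
5. cyber liability coverage $475,000 < $550,000 → not met
6. proficiency testing 69 days ago vs limit 120 → met
7. CLIA inspection 49 days ago vs limit 45 → not met
8. professional liability coverage $475,000 < $500,000 → not met
9. condition 'handles select agents' holds; biosafety cabinet certification 395 days ago vs limit 365 → not met
10. personnel competency assessment 339 days ago vs limit 365 → met
11. condition 'performs high-complexity testing' holds; open corrective-action items 5 > 4 → not met
12. proficiency testing failures in the past year 3 > 2 → not met
Not met: 1, 2, 3, 4, 5, 7, 8, 9, 11, 12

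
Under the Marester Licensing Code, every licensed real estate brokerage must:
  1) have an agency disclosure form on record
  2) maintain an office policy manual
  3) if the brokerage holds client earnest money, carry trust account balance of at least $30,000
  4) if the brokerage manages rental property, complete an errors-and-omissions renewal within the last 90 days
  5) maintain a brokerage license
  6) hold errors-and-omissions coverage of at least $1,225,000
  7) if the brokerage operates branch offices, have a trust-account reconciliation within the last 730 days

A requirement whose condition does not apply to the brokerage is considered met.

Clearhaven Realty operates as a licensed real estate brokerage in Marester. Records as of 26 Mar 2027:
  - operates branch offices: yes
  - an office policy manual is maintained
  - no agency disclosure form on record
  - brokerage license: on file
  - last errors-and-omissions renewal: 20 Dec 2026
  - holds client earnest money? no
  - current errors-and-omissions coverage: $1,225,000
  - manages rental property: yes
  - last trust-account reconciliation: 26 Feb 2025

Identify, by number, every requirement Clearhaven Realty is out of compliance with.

1, 4, 7

1. agency disclosure form absent → not met
2. office policy manual present → met
3. condition 'holds client earnest money' does not hold → requirement n/a → met
4. condition 'manages rental property' holds; errors-and-omissions renewal 96 days ago vs limit 90 → not met
5. brokerage license present → met
6. errors-and-omissions coverage $1,225,000 ≥ $1,225,000 → met
7. condition 'operates branch offices' holds; trust-account reconciliation 758 days ago vs limit 730 → not met
Not met: 1, 4, 7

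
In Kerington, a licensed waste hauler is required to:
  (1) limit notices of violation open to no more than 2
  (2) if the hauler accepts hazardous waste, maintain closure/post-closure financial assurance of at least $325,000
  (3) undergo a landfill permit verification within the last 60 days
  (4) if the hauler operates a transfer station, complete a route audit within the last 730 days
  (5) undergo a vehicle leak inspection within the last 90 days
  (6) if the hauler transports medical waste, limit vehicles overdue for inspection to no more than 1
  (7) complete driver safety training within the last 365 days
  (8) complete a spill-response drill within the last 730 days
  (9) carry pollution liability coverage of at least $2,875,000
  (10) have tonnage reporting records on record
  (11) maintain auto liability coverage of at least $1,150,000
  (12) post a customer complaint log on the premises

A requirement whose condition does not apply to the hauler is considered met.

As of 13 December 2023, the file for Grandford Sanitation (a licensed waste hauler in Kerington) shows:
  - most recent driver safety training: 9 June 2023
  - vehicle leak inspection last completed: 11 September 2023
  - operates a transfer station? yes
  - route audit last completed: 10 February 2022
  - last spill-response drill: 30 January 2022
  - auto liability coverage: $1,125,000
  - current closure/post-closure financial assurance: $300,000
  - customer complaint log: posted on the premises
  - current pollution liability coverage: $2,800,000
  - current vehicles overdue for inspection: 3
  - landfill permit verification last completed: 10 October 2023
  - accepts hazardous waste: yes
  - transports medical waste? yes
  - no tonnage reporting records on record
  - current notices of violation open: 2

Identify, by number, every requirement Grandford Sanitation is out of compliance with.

1. notices of violation open 2 ≤ 2 → met
2. condition 'accepts hazardous waste' holds; closure/post-closure financial assurance $300,000 < $325,000 → not met
3. landfill permit verification 64 days ago vs limit 60 → not met
4. condition 'operates a transfer station' holds; route audit 671 days ago vs limit 730 → met
5. vehicle leak inspection 93 days ago vs limit 90 → not met
6. condition 'transports medical waste' holds; vehicles overdue for inspection 3 > 1 → not met
7. driver safety training 187 days ago vs limit 365 → met
8. spill-response drill 682 days ago vs limit 730 → met
9. pollution liability coverage $2,800,000 < $2,875,000 → not met
10. tonnage reporting records absent → not met
11. auto liability coverage $1,125,000 < $1,150,000 → not met
12. customer complaint log present → met
Not met: 2, 3, 5, 6, 9, 10, 11

2, 3, 5, 6, 9, 10, 11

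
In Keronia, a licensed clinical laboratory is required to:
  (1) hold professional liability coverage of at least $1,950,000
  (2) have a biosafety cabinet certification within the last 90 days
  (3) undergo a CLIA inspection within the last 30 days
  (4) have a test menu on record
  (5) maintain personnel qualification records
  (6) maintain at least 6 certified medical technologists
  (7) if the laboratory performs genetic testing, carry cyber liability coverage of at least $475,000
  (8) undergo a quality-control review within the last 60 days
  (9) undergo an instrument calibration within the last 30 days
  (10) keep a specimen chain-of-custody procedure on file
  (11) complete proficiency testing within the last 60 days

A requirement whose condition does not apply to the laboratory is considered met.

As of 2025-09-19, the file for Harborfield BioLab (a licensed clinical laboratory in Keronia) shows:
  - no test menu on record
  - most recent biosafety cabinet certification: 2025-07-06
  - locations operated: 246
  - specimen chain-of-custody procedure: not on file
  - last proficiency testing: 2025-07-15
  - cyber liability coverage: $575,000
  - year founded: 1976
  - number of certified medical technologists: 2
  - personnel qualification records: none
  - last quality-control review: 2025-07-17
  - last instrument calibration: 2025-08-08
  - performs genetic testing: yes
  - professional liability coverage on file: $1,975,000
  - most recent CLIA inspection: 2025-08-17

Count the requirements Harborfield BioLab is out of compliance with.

1. professional liability coverage $1,975,000 ≥ $1,950,000 → met
2. biosafety cabinet certification 75 days ago vs limit 90 → met
3. CLIA inspection 33 days ago vs limit 30 → not met
4. test menu absent → not met
5. personnel qualification records absent → not met
6. certified medical technologists 2 < 6 → not met
7. condition 'performs genetic testing' holds; cyber liability coverage $575,000 ≥ $475,000 → met
8. quality-control review 64 days ago vs limit 60 → not met
9. instrument calibration 42 days ago vs limit 30 → not met
10. specimen chain-of-custody procedure absent → not met
11. proficiency testing 66 days ago vs limit 60 → not met
Not met: 8 of 11

8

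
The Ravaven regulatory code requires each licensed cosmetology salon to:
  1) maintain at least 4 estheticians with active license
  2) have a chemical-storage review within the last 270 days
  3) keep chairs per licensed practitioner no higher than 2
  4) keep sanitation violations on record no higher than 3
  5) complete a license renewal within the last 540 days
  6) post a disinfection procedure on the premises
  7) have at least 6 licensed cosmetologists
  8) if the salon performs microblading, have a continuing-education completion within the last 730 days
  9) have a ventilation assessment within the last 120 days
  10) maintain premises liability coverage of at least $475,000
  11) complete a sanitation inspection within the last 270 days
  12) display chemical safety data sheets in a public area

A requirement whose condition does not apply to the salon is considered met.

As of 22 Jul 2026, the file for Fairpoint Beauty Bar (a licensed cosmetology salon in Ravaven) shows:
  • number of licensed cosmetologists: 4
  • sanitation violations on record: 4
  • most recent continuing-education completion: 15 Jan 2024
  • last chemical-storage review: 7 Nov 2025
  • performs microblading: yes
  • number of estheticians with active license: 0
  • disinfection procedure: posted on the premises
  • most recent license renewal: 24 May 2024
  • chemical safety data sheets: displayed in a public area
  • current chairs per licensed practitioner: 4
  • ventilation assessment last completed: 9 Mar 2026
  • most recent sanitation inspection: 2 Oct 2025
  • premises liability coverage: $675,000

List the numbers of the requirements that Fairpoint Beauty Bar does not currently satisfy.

1, 3, 4, 5, 7, 8, 9, 11

1. estheticians with active license 0 < 4 → not met
2. chemical-storage review 257 days ago vs limit 270 → met
3. chairs per licensed practitioner 4 > 2 → not met
4. sanitation violations on record 4 > 3 → not met
5. license renewal 789 days ago vs limit 540 → not met
6. disinfection procedure present → met
7. licensed cosmetologists 4 < 6 → not met
8. condition 'performs microblading' holds; continuing-education completion 919 days ago vs limit 730 → not met
9. ventilation assessment 135 days ago vs limit 120 → not met
10. premises liability coverage $675,000 ≥ $475,000 → met
11. sanitation inspection 293 days ago vs limit 270 → not met
12. chemical safety data sheets present → met
Not met: 1, 3, 4, 5, 7, 8, 9, 11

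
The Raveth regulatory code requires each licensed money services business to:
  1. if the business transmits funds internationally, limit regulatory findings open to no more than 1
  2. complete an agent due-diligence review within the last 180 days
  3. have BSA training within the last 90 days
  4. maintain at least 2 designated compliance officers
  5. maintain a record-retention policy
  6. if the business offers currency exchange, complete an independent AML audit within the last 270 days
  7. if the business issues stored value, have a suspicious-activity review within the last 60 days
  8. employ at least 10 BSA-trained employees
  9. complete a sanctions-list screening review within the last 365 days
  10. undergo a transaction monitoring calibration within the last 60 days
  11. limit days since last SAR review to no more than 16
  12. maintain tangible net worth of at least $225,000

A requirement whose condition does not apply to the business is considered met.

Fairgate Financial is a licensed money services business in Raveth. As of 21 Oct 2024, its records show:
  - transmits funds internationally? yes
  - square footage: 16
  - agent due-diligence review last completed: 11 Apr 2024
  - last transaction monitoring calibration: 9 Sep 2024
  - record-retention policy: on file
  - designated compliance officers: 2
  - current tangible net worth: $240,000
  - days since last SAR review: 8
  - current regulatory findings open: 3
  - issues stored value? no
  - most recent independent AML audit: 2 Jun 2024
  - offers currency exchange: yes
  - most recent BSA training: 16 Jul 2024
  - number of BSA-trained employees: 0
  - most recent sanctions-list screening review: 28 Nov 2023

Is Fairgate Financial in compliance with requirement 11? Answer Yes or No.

Yes

11. days since last SAR review 8 ≤ 16 → met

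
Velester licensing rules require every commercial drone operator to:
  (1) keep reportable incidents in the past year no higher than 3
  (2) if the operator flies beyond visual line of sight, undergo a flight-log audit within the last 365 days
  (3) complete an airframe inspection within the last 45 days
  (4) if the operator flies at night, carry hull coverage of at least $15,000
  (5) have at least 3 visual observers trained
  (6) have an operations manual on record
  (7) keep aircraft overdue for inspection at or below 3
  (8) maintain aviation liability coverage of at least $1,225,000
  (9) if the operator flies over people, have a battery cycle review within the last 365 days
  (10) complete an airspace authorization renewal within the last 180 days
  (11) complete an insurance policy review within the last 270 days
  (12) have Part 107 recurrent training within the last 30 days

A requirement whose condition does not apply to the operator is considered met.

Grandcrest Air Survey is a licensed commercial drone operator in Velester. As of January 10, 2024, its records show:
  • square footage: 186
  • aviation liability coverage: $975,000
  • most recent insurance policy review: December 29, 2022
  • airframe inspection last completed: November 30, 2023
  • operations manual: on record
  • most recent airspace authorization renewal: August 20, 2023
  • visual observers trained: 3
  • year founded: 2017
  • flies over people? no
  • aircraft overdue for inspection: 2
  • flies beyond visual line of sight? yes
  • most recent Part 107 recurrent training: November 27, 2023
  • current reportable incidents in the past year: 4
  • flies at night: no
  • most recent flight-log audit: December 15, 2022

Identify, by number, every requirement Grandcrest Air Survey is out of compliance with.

1. reportable incidents in the past year 4 > 3 → not met
2. condition 'flies beyond visual line of sight' holds; flight-log audit 391 days ago vs limit 365 → not met
3. airframe inspection 41 days ago vs limit 45 → met
4. condition 'flies at night' does not hold → requirement n/a → met
5. visual observers trained 3 ≥ 3 → met
6. operations manual present → met
7. aircraft overdue for inspection 2 ≤ 3 → met
8. aviation liability coverage $975,000 < $1,225,000 → not met
9. condition 'flies over people' does not hold → requirement n/a → met
10. airspace authorization renewal 143 days ago vs limit 180 → met
11. insurance policy review 377 days ago vs limit 270 → not met
12. Part 107 recurrent training 44 days ago vs limit 30 → not met
Not met: 1, 2, 8, 11, 12

1, 2, 8, 11, 12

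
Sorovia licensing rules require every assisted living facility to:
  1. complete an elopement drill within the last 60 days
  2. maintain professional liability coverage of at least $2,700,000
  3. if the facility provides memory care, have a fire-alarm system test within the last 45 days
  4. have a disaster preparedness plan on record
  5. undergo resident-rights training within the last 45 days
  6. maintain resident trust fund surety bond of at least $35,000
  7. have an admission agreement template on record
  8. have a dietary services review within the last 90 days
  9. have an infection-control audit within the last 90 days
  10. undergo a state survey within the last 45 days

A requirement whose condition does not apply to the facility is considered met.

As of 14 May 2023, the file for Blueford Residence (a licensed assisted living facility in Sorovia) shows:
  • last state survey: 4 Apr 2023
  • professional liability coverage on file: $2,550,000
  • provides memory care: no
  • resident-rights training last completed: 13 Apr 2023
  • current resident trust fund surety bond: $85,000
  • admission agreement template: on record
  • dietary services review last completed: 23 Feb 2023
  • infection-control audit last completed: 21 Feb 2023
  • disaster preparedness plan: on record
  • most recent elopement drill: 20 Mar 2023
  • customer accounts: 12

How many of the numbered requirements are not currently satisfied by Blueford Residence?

1. elopement drill 55 days ago vs limit 60 → met
2. professional liability coverage $2,550,000 < $2,700,000 → not met
3. condition 'provides memory care' does not hold → requirement n/a → met
4. disaster preparedness plan present → met
5. resident-rights training 31 days ago vs limit 45 → met
6. resident trust fund surety bond $85,000 ≥ $35,000 → met
7. admission agreement template present → met
8. dietary services review 80 days ago vs limit 90 → met
9. infection-control audit 82 days ago vs limit 90 → met
10. state survey 40 days ago vs limit 45 → met
Not met: 1 of 10

1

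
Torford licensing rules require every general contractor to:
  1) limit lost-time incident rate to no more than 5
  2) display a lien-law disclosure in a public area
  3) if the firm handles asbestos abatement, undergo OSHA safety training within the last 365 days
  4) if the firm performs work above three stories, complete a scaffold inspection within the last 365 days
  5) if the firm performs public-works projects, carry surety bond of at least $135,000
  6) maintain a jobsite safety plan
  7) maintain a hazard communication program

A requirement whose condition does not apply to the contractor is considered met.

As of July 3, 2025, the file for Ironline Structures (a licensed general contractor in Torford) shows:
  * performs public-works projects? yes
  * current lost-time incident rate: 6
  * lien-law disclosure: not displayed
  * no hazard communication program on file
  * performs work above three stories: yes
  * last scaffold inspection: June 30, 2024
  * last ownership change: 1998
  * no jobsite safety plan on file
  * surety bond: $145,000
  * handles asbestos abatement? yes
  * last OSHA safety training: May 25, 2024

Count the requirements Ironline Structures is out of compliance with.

1. lost-time incident rate 6 > 5 → not met
2. lien-law disclosure absent → not met
3. condition 'handles asbestos abatement' holds; OSHA safety training 404 days ago vs limit 365 → not met
4. condition 'performs work above three stories' holds; scaffold inspection 368 days ago vs limit 365 → not met
5. condition 'performs public-works projects' holds; surety bond $145,000 ≥ $135,000 → met
6. jobsite safety plan absent → not met
7. hazard communication program absent → not met
Not met: 6 of 7

6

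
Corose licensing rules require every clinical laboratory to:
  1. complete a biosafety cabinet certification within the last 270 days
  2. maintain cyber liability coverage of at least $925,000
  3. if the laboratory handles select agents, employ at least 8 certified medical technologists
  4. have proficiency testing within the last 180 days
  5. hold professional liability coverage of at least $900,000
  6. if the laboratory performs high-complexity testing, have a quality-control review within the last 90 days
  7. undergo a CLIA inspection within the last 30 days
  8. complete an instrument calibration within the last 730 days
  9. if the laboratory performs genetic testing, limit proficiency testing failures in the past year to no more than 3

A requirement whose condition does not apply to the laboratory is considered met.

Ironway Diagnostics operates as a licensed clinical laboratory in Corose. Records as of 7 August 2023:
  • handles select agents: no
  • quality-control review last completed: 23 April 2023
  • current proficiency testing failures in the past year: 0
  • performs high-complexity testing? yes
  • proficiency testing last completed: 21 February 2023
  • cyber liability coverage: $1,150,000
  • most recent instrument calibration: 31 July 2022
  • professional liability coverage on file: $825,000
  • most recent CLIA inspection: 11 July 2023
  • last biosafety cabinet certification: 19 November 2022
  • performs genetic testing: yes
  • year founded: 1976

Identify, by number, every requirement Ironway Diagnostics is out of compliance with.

5, 6

1. biosafety cabinet certification 261 days ago vs limit 270 → met
2. cyber liability coverage $1,150,000 ≥ $925,000 → met
3. condition 'handles select agents' does not hold → requirement n/a → met
4. proficiency testing 167 days ago vs limit 180 → met
5. professional liability coverage $825,000 < $900,000 → not met
6. condition 'performs high-complexity testing' holds; quality-control review 106 days ago vs limit 90 → not met
7. CLIA inspection 27 days ago vs limit 30 → met
8. instrument calibration 372 days ago vs limit 730 → met
9. condition 'performs genetic testing' holds; proficiency testing failures in the past year 0 ≤ 3 → met
Not met: 5, 6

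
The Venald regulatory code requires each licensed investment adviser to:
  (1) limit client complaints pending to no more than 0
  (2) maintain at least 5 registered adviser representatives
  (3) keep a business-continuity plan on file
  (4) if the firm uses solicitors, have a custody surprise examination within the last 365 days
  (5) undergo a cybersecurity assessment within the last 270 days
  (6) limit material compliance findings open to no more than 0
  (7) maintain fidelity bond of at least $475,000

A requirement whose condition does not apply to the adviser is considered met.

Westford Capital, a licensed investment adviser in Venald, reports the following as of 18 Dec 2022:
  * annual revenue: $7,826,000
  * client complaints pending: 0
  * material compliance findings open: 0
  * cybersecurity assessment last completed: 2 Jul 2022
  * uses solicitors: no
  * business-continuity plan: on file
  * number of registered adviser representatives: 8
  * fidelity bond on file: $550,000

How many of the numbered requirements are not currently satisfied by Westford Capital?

1. client complaints pending 0 ≤ 0 → met
2. registered adviser representatives 8 ≥ 5 → met
3. business-continuity plan present → met
4. condition 'uses solicitors' does not hold → requirement n/a → met
5. cybersecurity assessment 169 days ago vs limit 270 → met
6. material compliance findings open 0 ≤ 0 → met
7. fidelity bond $550,000 ≥ $475,000 → met
Not met: 0 of 7

0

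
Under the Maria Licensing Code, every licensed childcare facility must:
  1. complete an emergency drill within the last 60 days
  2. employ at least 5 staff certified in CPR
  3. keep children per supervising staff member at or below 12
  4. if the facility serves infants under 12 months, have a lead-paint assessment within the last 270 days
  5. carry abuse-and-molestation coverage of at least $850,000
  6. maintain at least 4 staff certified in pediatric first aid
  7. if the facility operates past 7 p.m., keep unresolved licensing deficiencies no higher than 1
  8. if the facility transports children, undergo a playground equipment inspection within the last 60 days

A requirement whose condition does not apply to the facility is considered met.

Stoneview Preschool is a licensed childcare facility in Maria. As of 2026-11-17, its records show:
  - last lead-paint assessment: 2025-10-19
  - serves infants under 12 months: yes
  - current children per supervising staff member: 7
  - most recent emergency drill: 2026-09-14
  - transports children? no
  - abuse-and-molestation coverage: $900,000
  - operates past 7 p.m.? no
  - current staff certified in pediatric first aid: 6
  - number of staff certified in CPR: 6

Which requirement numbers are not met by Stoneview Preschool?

1, 4

1. emergency drill 64 days ago vs limit 60 → not met
2. staff certified in CPR 6 ≥ 5 → met
3. children per supervising staff member 7 ≤ 12 → met
4. condition 'serves infants under 12 months' holds; lead-paint assessment 394 days ago vs limit 270 → not met
5. abuse-and-molestation coverage $900,000 ≥ $850,000 → met
6. staff certified in pediatric first aid 6 ≥ 4 → met
7. condition 'operates past 7 p.m.' does not hold → requirement n/a → met
8. condition 'transports children' does not hold → requirement n/a → met
Not met: 1, 4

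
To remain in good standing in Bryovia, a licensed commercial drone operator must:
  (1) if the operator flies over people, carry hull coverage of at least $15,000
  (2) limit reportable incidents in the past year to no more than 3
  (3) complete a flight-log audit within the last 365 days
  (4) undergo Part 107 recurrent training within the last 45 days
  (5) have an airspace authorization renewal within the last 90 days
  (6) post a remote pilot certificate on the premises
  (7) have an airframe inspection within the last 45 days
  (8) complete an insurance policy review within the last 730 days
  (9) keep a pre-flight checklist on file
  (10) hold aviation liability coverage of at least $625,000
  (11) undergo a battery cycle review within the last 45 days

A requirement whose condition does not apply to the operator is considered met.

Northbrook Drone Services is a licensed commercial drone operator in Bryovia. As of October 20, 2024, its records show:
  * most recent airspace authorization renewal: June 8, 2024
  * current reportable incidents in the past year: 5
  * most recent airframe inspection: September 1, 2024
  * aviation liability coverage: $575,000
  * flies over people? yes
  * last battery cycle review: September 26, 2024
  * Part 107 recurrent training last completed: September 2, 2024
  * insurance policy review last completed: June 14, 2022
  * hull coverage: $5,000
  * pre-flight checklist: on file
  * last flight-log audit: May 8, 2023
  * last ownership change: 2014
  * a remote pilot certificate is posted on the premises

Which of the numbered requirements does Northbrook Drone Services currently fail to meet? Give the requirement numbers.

1, 2, 3, 4, 5, 7, 8, 10

1. condition 'flies over people' holds; hull coverage $5,000 < $15,000 → not met
2. reportable incidents in the past year 5 > 3 → not met
3. flight-log audit 531 days ago vs limit 365 → not met
4. Part 107 recurrent training 48 days ago vs limit 45 → not met
5. airspace authorization renewal 134 days ago vs limit 90 → not met
6. remote pilot certificate present → met
7. airframe inspection 49 days ago vs limit 45 → not met
8. insurance policy review 859 days ago vs limit 730 → not met
9. pre-flight checklist present → met
10. aviation liability coverage $575,000 < $625,000 → not met
11. battery cycle review 24 days ago vs limit 45 → met
Not met: 1, 2, 3, 4, 5, 7, 8, 10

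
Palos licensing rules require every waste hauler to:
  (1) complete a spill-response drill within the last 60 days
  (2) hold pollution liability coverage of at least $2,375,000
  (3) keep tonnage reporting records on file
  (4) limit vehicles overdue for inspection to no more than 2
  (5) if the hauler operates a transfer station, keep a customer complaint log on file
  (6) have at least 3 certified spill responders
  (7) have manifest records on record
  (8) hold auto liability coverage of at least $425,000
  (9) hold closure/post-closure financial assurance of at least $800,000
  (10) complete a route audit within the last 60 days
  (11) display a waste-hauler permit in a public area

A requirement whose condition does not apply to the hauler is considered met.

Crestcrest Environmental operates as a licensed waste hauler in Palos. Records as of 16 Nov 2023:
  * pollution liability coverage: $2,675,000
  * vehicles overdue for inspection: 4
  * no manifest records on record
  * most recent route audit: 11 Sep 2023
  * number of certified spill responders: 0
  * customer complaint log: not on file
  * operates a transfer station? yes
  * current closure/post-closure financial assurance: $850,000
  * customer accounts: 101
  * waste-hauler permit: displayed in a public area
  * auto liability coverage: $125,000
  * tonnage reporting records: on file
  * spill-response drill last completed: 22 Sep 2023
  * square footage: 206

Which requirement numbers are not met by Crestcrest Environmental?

4, 5, 6, 7, 8, 10

1. spill-response drill 55 days ago vs limit 60 → met
2. pollution liability coverage $2,675,000 ≥ $2,375,000 → met
3. tonnage reporting records present → met
4. vehicles overdue for inspection 4 > 2 → not met
5. condition 'operates a transfer station' holds; customer complaint log absent → not met
6. certified spill responders 0 < 3 → not met
7. manifest records absent → not met
8. auto liability coverage $125,000 < $425,000 → not met
9. closure/post-closure financial assurance $850,000 ≥ $800,000 → met
10. route audit 66 days ago vs limit 60 → not met
11. waste-hauler permit present → met
Not met: 4, 5, 6, 7, 8, 10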